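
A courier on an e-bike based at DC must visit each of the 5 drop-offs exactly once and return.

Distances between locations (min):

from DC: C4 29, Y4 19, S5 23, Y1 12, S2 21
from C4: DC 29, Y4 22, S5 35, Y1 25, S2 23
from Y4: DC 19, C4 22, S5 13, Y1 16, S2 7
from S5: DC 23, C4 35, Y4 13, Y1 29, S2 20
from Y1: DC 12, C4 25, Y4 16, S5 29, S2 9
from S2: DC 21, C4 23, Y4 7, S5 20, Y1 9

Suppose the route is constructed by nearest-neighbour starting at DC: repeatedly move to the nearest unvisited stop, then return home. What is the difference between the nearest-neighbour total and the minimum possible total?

DC: Y1=12, Y4=19, S2=21, S5=23, C4=29 ⇒ Y1
Y1: S2=9, Y4=16, C4=25, S5=29 ⇒ S2
S2: Y4=7, S5=20, C4=23 ⇒ Y4
Y4: S5=13, C4=22 ⇒ S5
S5: C4=35 ⇒ C4
NN route DC → Y1 → S2 → Y4 → S5 → C4 → DC costs 105.
Optimal: DC → S5 → Y4 → C4 → S2 → Y1 → DC costs 102 (by enumerating all 60 distinct tours).
Excess = 105 − 102 = 3.

Excess over optimum: 3 min.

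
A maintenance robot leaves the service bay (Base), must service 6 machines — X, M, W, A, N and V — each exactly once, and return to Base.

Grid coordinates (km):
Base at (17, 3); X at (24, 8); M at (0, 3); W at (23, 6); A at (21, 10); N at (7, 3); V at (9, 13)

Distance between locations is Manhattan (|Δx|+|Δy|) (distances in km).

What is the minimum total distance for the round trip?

Shortest round trip = 68 km.

There are 360 distinct closed tours to check (reversals are equivalent).
Base → X → M → W → A → N → V → Base: 12+29+26+6+21+12+18 = 124
Base → X → M → W → A → V → N → Base: 12+29+26+6+15+12+10 = 110
Base → X → M → W → N → A → V → Base: 12+29+26+19+21+15+18 = 140
Base → X → M → W → N → V → A → Base: 12+29+26+19+12+15+11 = 124
Base → X → M → W → V → A → N → Base: 12+29+26+21+15+21+10 = 134
Base → X → M → W → V → N → A → Base: 12+29+26+21+12+21+11 = 132
Base → X → M → A → W → N → V → Base: 12+29+28+6+19+12+18 = 124
Base → X → M → A → W → V → N → Base: 12+29+28+6+21+12+10 = 118
… (352 more)
Base → M → N → V → A → X → W → Base: 17+7+12+15+5+3+9 = 68  ← best
The minimum is 68.
One optimal route: Base → M → N → V → A → X → W → Base (or its reverse).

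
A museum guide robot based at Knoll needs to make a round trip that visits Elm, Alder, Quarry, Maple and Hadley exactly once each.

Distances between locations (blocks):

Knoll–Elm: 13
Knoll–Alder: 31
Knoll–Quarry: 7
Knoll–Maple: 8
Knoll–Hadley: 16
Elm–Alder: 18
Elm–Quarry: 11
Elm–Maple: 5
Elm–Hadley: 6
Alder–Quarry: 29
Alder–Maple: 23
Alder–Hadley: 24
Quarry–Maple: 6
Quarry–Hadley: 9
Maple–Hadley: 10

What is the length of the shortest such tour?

There are 60 distinct closed tours to check (reversals are equivalent).
Knoll-Elm-Alder-Quarry-Maple-Hadley-Knoll: 13+18+29+6+10+16 = 92
Knoll-Elm-Alder-Quarry-Hadley-Maple-Knoll: 13+18+29+9+10+8 = 87
Knoll-Elm-Alder-Maple-Quarry-Hadley-Knoll: 13+18+23+6+9+16 = 85
Knoll-Elm-Alder-Maple-Hadley-Quarry-Knoll: 13+18+23+10+9+7 = 80
Knoll-Elm-Alder-Hadley-Quarry-Maple-Knoll: 13+18+24+9+6+8 = 78
Knoll-Elm-Alder-Hadley-Maple-Quarry-Knoll: 13+18+24+10+6+7 = 78
Knoll-Elm-Quarry-Alder-Maple-Hadley-Knoll: 13+11+29+23+10+16 = 102
Knoll-Elm-Quarry-Alder-Hadley-Maple-Knoll: 13+11+29+24+10+8 = 95
Knoll-Elm-Quarry-Maple-Alder-Hadley-Knoll: 13+11+6+23+24+16 = 93
Knoll-Elm-Quarry-Maple-Hadley-Alder-Knoll: 13+11+6+10+24+31 = 95
Knoll-Elm-Quarry-Hadley-Alder-Maple-Knoll: 13+11+9+24+23+8 = 88
Knoll-Elm-Quarry-Hadley-Maple-Alder-Knoll: 13+11+9+10+23+31 = 97
Knoll-Elm-Maple-Alder-Quarry-Hadley-Knoll: 13+5+23+29+9+16 = 95
Knoll-Elm-Maple-Alder-Hadley-Quarry-Knoll: 13+5+23+24+9+7 = 81
… (46 more)
Knoll-Quarry-Hadley-Elm-Alder-Maple-Knoll: 7+9+6+18+23+8 = 71  ← best
The minimum is 71.
One optimal route: Knoll → Quarry → Hadley → Elm → Alder → Maple → Knoll (or its reverse).

Shortest round trip = 71 blocks.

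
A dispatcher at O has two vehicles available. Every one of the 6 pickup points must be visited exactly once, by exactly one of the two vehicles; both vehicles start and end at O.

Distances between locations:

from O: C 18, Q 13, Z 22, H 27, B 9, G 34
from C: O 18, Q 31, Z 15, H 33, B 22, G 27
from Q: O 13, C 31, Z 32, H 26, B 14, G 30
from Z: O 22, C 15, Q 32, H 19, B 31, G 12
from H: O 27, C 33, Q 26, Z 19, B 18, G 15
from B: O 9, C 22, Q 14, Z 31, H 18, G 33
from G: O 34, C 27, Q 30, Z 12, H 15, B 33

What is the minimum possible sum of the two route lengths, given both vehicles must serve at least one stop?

Check every non-empty split of the stops between the two vehicles; for each half take its own optimal tour:
  {C} + {Q, Z, H, B, G}: 36 + 94 = 130
  {Q} + {C, Z, H, B, G}: 26 + 87 = 113
  {C, Q} + {Z, H, B, G}: 62 + 76 = 138
  {Z} + {C, Q, H, B, G}: 44 + 105 = 149
  {C, Z} + {Q, H, B, G}: 55 + 85 = 140
  {Q, Z} + {C, H, B, G}: 67 + 87 = 154
  … (31 splits in total)
Best: vehicle 1 O → Q → O = 26; vehicle 2 O → C → Z → G → H → B → O = 87; combined 113.

Minimum combined distance: 113.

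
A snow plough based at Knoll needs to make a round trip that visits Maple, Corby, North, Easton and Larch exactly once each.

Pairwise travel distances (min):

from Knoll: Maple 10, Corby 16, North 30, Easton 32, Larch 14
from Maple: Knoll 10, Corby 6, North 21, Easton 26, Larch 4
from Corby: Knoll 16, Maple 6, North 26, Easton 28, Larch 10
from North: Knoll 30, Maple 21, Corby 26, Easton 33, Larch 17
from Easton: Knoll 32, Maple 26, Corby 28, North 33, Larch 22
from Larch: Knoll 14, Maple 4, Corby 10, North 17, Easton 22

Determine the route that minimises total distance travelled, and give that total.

With 5 stops there are 5!/2 = 60 distinct round trips (a route and its reverse cost the same).
Knoll→Maple→Corby→North→Easton→Larch→Knoll: 10+6+26+33+22+14 = 111
Knoll→Maple→Corby→North→Larch→Easton→Knoll: 10+6+26+17+22+32 = 113
Knoll→Maple→Corby→Easton→North→Larch→Knoll: 10+6+28+33+17+14 = 108
Knoll→Maple→Corby→Easton→Larch→North→Knoll: 10+6+28+22+17+30 = 113
Knoll→Maple→Corby→Larch→North→Easton→Knoll: 10+6+10+17+33+32 = 108
Knoll→Maple→Corby→Larch→Easton→North→Knoll: 10+6+10+22+33+30 = 111
Knoll→Maple→North→Corby→Easton→Larch→Knoll: 10+21+26+28+22+14 = 121
Knoll→Maple→North→Corby→Larch→Easton→Knoll: 10+21+26+10+22+32 = 121
Knoll→Maple→North→Easton→Corby→Larch→Knoll: 10+21+33+28+10+14 = 116
Knoll→Maple→North→Easton→Larch→Corby→Knoll: 10+21+33+22+10+16 = 112
Knoll→Maple→North→Larch→Corby→Easton→Knoll: 10+21+17+10+28+32 = 118
Knoll→Maple→North→Larch→Easton→Corby→Knoll: 10+21+17+22+28+16 = 114
Knoll→Maple→Easton→Corby→North→Larch→Knoll: 10+26+28+26+17+14 = 121
Knoll→Maple→Easton→Corby→Larch→North→Knoll: 10+26+28+10+17+30 = 121
… (46 more)
The minimum is 108.
One optimal route: Knoll → Maple → Corby → Easton → North → Larch → Knoll (or its reverse).

Shortest round trip = 108 min.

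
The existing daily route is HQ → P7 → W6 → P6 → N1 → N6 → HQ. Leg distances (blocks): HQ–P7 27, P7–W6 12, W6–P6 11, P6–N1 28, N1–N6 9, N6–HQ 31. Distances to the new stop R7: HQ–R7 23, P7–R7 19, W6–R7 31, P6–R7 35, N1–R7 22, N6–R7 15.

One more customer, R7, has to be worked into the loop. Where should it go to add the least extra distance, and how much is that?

Insertion cost between consecutive stops i–j is d(i,R7) + d(R7,j) − d(i,j):
  between HQ and P7: 23 + 19 − 27 = 15
  between P7 and W6: 19 + 31 − 12 = 38
  between W6 and P6: 31 + 35 − 11 = 55
  between P6 and N1: 35 + 22 − 28 = 29
  between N1 and N6: 22 + 15 − 9 = 28
  between N6 and HQ: 15 + 23 − 31 = 7
Cheapest insertion is between N6 and HQ, adding 7.
New total = 118 + 7 = 125.

Adding 7 blocks by placing R7 on the N6–HQ leg.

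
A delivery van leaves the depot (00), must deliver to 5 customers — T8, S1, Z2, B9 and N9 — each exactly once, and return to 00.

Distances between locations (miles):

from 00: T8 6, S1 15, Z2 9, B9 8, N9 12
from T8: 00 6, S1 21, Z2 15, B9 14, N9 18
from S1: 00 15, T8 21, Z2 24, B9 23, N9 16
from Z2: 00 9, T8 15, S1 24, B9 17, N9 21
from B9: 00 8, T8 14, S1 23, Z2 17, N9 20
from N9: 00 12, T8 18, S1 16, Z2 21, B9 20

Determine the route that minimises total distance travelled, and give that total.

There are 60 distinct closed tours to check (reversals are equivalent).
00→T8→S1→Z2→B9→N9→00: 6+21+24+17+20+12 = 100
00→T8→S1→Z2→N9→B9→00: 6+21+24+21+20+8 = 100
00→T8→S1→B9→Z2→N9→00: 6+21+23+17+21+12 = 100
00→T8→S1→B9→N9→Z2→00: 6+21+23+20+21+9 = 100
00→T8→S1→N9→Z2→B9→00: 6+21+16+21+17+8 = 89
00→T8→S1→N9→B9→Z2→00: 6+21+16+20+17+9 = 89
00→T8→Z2→S1→B9→N9→00: 6+15+24+23+20+12 = 100
00→T8→Z2→S1→N9→B9→00: 6+15+24+16+20+8 = 89
00→T8→Z2→B9→S1→N9→00: 6+15+17+23+16+12 = 89
00→T8→Z2→B9→N9→S1→00: 6+15+17+20+16+15 = 89
00→T8→Z2→N9→S1→B9→00: 6+15+21+16+23+8 = 89
00→T8→Z2→N9→B9→S1→00: 6+15+21+20+23+15 = 100
00→T8→B9→S1→Z2→N9→00: 6+14+23+24+21+12 = 100
00→T8→B9→S1→N9→Z2→00: 6+14+23+16+21+9 = 89
… (46 more)
The minimum is 89.
One optimal route: 00 → T8 → S1 → N9 → Z2 → B9 → 00 (or its reverse).

Shortest round trip = 89 miles.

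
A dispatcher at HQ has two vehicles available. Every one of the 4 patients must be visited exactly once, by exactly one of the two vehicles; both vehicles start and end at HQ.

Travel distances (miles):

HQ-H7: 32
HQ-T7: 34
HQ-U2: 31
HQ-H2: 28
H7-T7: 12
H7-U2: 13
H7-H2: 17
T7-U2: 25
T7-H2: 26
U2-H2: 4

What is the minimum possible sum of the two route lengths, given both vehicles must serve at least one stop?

Minimum combined distance: 141 miles.

There are 2^3 − 1 = 7 ways to divide the 4 stops into two non-empty groups. For each, the best each vehicle can do is its own shortest tour through its group:
  {H7} + {T7, U2, H2}: 64 + 91 = 155
  {T7} + {H7, U2, H2}: 68 + 77 = 145
  {H7, T7} + {U2, H2}: 78 + 63 = 141
  {U2} + {H7, T7, H2}: 62 + 91 = 153
  {H7, U2} + {T7, H2}: 76 + 88 = 164
  {T7, U2} + {H7, H2}: 90 + 77 = 167
  … (7 splits in total)
Best: vehicle 1 HQ → H7 → T7 → HQ = 78; vehicle 2 HQ → U2 → H2 → HQ = 63; combined 141.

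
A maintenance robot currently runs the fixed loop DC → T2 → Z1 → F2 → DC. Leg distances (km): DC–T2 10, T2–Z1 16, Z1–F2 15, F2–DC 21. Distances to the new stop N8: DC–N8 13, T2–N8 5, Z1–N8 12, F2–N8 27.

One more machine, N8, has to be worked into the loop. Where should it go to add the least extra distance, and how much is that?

Insertion cost between consecutive stops i–j is d(i,N8) + d(N8,j) − d(i,j):
  between DC and T2: 13 + 5 − 10 = 8
  between T2 and Z1: 5 + 12 − 16 = 1
  between Z1 and F2: 12 + 27 − 15 = 24
  between F2 and DC: 27 + 13 − 21 = 19
Cheapest insertion is between T2 and Z1, adding 1.
New total = 62 + 1 = 63.

+1 km — insert N8 between T2 and Z1.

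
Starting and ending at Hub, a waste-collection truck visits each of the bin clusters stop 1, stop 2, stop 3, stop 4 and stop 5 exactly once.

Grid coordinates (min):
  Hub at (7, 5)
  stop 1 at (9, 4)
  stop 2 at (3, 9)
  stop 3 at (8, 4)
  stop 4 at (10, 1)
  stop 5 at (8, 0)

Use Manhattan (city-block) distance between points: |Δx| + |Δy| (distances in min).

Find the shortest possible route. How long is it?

Minimum total distance: 32 min.

With 5 stops there are 5!/2 = 60 distinct round trips (a route and its reverse cost the same).
Hub-stop 1-stop 2-stop 3-stop 4-stop 5-Hub: 3+11+10+5+3+6 = 38
Hub-stop 1-stop 2-stop 3-stop 5-stop 4-Hub: 3+11+10+4+3+7 = 38
Hub-stop 1-stop 2-stop 4-stop 3-stop 5-Hub: 3+11+15+5+4+6 = 44
Hub-stop 1-stop 2-stop 4-stop 5-stop 3-Hub: 3+11+15+3+4+2 = 38
Hub-stop 1-stop 2-stop 5-stop 3-stop 4-Hub: 3+11+14+4+5+7 = 44
Hub-stop 1-stop 2-stop 5-stop 4-stop 3-Hub: 3+11+14+3+5+2 = 38
Hub-stop 1-stop 3-stop 2-stop 4-stop 5-Hub: 3+1+10+15+3+6 = 38
Hub-stop 1-stop 3-stop 2-stop 5-stop 4-Hub: 3+1+10+14+3+7 = 38
Hub-stop 1-stop 3-stop 4-stop 2-stop 5-Hub: 3+1+5+15+14+6 = 44
Hub-stop 1-stop 3-stop 4-stop 5-stop 2-Hub: 3+1+5+3+14+8 = 34
Hub-stop 1-stop 3-stop 5-stop 2-stop 4-Hub: 3+1+4+14+15+7 = 44
Hub-stop 1-stop 3-stop 5-stop 4-stop 2-Hub: 3+1+4+3+15+8 = 34
Hub-stop 1-stop 4-stop 2-stop 3-stop 5-Hub: 3+4+15+10+4+6 = 42
Hub-stop 1-stop 4-stop 2-stop 5-stop 3-Hub: 3+4+15+14+4+2 = 42
… (46 more)
Hub-stop 1-stop 4-stop 5-stop 3-stop 2-Hub: 3+4+3+4+10+8 = 32  ← best
The minimum is 32.
One optimal route: Hub → stop 1 → stop 4 → stop 5 → stop 3 → stop 2 → Hub (or its reverse).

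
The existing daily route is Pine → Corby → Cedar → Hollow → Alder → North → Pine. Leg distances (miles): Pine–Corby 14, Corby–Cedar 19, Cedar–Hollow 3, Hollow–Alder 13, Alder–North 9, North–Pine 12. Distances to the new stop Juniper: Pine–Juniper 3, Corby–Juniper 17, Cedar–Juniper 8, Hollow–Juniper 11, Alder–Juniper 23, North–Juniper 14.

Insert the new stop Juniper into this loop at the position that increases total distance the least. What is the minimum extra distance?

Insertion cost between consecutive stops i–j is d(i,Juniper) + d(Juniper,j) − d(i,j):
  between Pine and Corby: 3 + 17 − 14 = 6
  between Corby and Cedar: 17 + 8 − 19 = 6
  between Cedar and Hollow: 8 + 11 − 3 = 16
  between Hollow and Alder: 11 + 23 − 13 = 21
  between Alder and North: 23 + 14 − 9 = 28
  between North and Pine: 14 + 3 − 12 = 5
Cheapest insertion is between North and Pine, adding 5.
New total = 70 + 5 = 75.

Minimum extra distance: 5 miles, inserting Juniper between North and Pine.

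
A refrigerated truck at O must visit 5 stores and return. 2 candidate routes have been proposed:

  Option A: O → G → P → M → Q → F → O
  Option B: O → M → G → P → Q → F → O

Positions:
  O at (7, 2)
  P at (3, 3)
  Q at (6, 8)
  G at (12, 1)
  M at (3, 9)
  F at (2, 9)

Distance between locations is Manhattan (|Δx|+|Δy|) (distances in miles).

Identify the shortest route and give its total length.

Option A: 6 + 11 + 6 + 4 + 5 + 12 = 44
Option B: 11 + 17 + 11 + 8 + 5 + 12 = 64

Shortest is Option A, total 44 miles.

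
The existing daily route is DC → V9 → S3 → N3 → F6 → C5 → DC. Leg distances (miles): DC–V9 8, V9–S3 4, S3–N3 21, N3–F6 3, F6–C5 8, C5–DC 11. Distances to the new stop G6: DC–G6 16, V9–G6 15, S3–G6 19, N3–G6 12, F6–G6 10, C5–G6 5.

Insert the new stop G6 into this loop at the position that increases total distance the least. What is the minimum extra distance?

Insertion cost between consecutive stops i–j is d(i,G6) + d(G6,j) − d(i,j):
  between DC and V9: 16 + 15 − 8 = 23
  between V9 and S3: 15 + 19 − 4 = 30
  between S3 and N3: 19 + 12 − 21 = 10
  between N3 and F6: 12 + 10 − 3 = 19
  between F6 and C5: 10 + 5 − 8 = 7
  between C5 and DC: 5 + 16 − 11 = 10
Cheapest insertion is between F6 and C5, adding 7.
New total = 55 + 7 = 62.

Adding 7 miles by placing G6 on the F6–C5 leg.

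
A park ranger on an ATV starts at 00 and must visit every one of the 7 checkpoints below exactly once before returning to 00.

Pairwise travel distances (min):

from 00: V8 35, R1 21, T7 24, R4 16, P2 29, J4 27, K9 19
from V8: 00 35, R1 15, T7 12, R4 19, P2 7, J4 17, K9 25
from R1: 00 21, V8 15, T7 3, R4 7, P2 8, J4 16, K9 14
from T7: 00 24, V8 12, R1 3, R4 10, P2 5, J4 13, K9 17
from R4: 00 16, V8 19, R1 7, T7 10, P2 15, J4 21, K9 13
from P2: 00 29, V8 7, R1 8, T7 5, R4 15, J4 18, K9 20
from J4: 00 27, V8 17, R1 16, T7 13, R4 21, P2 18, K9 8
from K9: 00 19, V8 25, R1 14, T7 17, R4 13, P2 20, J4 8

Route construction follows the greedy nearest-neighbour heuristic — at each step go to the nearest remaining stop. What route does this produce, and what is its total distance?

At 00 the remaining stops are R4 16, K9 19, R1 21, T7 24, J4 27, P2 29, V8 35; go to R4.
At R4 the remaining stops are R1 7, T7 10, K9 13, P2 15, V8 19, J4 21; go to R1.
At R1 the remaining stops are T7 3, P2 8, K9 14, V8 15, J4 16; go to T7.
At T7 the remaining stops are P2 5, V8 12, J4 13, K9 17; go to P2.
At P2 the remaining stops are V8 7, J4 18, K9 20; go to V8.
At V8 the remaining stops are J4 17, K9 25; go to J4.
At J4 the remaining stops are K9 8; go to K9.
Return K9→00: 19.
Total = 16 + 7 + 3 + 5 + 7 + 17 + 8 + 19 = 82.

82 min along 00 → R4 → R1 → T7 → P2 → V8 → J4 → K9 → 00.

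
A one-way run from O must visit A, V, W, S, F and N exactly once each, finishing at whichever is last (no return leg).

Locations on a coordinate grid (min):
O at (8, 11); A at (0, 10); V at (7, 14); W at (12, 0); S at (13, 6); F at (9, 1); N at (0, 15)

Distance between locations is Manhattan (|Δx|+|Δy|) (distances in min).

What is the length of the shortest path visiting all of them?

Minimum one-way distance = 45 min.

There are 6! = 720 possible orderings.
O - A - V - W - S - F - N: 9+11+19+7+9+23 = 78
O - A - V - W - S - N - F: 9+11+19+7+22+23 = 91
O - A - V - W - F - S - N: 9+11+19+4+9+22 = 74
O - A - V - W - F - N - S: 9+11+19+4+23+22 = 88
O - A - V - W - N - S - F: 9+11+19+27+22+9 = 97
O - A - V - W - N - F - S: 9+11+19+27+23+9 = 98
O - A - V - S - W - F - N: 9+11+14+7+4+23 = 68
O - A - V - S - W - N - F: 9+11+14+7+27+23 = 91
… (712 more)
O - V - N - A - S - W - F: 4+8+5+17+7+4 = 45  ← best
The minimum is 45.
One shortest path: O → V → N → A → S → W → F.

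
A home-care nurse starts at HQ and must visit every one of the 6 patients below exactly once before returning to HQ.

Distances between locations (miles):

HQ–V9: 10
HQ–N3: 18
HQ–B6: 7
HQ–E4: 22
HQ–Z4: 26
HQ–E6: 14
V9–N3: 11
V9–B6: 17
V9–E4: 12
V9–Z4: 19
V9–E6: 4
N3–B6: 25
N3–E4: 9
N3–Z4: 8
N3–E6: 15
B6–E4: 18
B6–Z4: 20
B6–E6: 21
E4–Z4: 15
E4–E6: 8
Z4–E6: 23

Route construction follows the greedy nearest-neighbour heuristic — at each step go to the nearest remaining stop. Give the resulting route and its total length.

From HQ: distances to unvisited — B6=7, V9=10, E6=14, N3=18, E4=22, Z4=26. Nearest is B6 (7).
From B6: distances to unvisited — V9=17, E4=18, Z4=20, E6=21, N3=25. Nearest is V9 (17).
From V9: distances to unvisited — E6=4, N3=11, E4=12, Z4=19. Nearest is E6 (4).
From E6: distances to unvisited — E4=8, N3=15, Z4=23. Nearest is E4 (8).
From E4: distances to unvisited — N3=9, Z4=15. Nearest is N3 (9).
From N3: distances to unvisited — Z4=8. Nearest is Z4 (8).
Return Z4→HQ: 26.
Total = 7 + 17 + 4 + 8 + 9 + 8 + 26 = 79.

79 miles along HQ → B6 → V9 → E6 → E4 → N3 → Z4 → HQ.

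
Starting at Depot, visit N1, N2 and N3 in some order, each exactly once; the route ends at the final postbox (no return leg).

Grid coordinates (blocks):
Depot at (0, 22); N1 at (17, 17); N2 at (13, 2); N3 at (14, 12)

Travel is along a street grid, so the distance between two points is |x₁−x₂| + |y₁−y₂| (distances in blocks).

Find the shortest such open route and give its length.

There are 3! = 6 possible orderings.
Depot - N1 - N2 - N3: 22+19+11 = 52
Depot - N1 - N3 - N2: 22+8+11 = 41
Depot - N2 - N1 - N3: 33+19+8 = 60
Depot - N2 - N3 - N1: 33+11+8 = 52
Depot - N3 - N1 - N2: 24+8+19 = 51
Depot - N3 - N2 - N1: 24+11+19 = 54
The minimum is 41.
One shortest path: Depot → N1 → N3 → N2.

Shortest open route: 41 blocks.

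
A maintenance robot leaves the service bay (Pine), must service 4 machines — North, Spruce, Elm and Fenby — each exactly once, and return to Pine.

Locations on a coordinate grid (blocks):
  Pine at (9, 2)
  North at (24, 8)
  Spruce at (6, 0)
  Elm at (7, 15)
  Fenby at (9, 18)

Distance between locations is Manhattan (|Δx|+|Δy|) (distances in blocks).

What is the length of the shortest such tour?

72 blocks — the shortest possible round trip.

There are 12 distinct closed tours to check (reversals are equivalent).
Pine → North → Spruce → Elm → Fenby → Pine: 21+26+16+5+16 = 84
Pine → North → Spruce → Fenby → Elm → Pine: 21+26+21+5+15 = 88
Pine → North → Elm → Spruce → Fenby → Pine: 21+24+16+21+16 = 98
Pine → North → Elm → Fenby → Spruce → Pine: 21+24+5+21+5 = 76
Pine → North → Fenby → Spruce → Elm → Pine: 21+25+21+16+15 = 98
Pine → North → Fenby → Elm → Spruce → Pine: 21+25+5+16+5 = 72
Pine → Spruce → North → Elm → Fenby → Pine: 5+26+24+5+16 = 76
Pine → Spruce → North → Fenby → Elm → Pine: 5+26+25+5+15 = 76
Pine → Spruce → Elm → North → Fenby → Pine: 5+16+24+25+16 = 86
Pine → Spruce → Fenby → North → Elm → Pine: 5+21+25+24+15 = 90
Pine → Elm → North → Spruce → Fenby → Pine: 15+24+26+21+16 = 102
Pine → Elm → Spruce → North → Fenby → Pine: 15+16+26+25+16 = 98
The minimum is 72.
One optimal route: Pine → North → Fenby → Elm → Spruce → Pine (or its reverse).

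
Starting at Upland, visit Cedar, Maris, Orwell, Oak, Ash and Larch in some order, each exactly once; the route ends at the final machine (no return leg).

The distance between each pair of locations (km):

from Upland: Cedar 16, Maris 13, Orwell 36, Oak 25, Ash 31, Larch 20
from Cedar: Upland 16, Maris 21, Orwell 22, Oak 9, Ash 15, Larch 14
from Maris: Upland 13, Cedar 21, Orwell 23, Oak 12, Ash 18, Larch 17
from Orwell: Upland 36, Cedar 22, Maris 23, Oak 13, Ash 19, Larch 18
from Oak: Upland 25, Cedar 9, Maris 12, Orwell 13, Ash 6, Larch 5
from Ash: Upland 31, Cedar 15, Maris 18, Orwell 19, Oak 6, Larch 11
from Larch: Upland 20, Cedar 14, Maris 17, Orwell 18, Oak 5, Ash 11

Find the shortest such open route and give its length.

78 km — the minimum one-way total.

There are 6! = 720 possible orderings.
Upland → Cedar → Maris → Orwell → Oak → Ash → Larch: 16+21+23+13+6+11 = 90
Upland → Cedar → Maris → Orwell → Oak → Larch → Ash: 16+21+23+13+5+11 = 89
Upland → Cedar → Maris → Orwell → Ash → Oak → Larch: 16+21+23+19+6+5 = 90
Upland → Cedar → Maris → Orwell → Ash → Larch → Oak: 16+21+23+19+11+5 = 95
Upland → Cedar → Maris → Orwell → Larch → Oak → Ash: 16+21+23+18+5+6 = 89
Upland → Cedar → Maris → Orwell → Larch → Ash → Oak: 16+21+23+18+11+6 = 95
Upland → Cedar → Maris → Oak → Orwell → Ash → Larch: 16+21+12+13+19+11 = 92
Upland → Cedar → Maris → Oak → Orwell → Larch → Ash: 16+21+12+13+18+11 = 91
… (712 more)
Upland → Maris → Cedar → Oak → Ash → Larch → Orwell: 13+21+9+6+11+18 = 78  ← best
The minimum is 78.
One shortest path: Upland → Maris → Cedar → Oak → Ash → Larch → Orwell.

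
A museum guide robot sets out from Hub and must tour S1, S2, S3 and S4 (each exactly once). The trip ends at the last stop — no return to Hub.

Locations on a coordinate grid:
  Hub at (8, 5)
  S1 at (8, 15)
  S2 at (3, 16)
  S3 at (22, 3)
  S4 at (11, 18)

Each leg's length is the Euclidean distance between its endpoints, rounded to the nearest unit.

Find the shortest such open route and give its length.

Minimum one-way distance = 40.

There are 4! = 24 possible orderings.
Hub - S1 - S2 - S3 - S4: 10+5+23+19 = 57
Hub - S1 - S2 - S4 - S3: 10+5+8+19 = 42
Hub - S1 - S3 - S2 - S4: 10+18+23+8 = 59
Hub - S1 - S3 - S4 - S2: 10+18+19+8 = 55
Hub - S1 - S4 - S2 - S3: 10+4+8+23 = 45
Hub - S1 - S4 - S3 - S2: 10+4+19+23 = 56
Hub - S2 - S1 - S3 - S4: 12+5+18+19 = 54
Hub - S2 - S1 - S4 - S3: 12+5+4+19 = 40
Hub - S2 - S3 - S1 - S4: 12+23+18+4 = 57
Hub - S2 - S3 - S4 - S1: 12+23+19+4 = 58
Hub - S2 - S4 - S1 - S3: 12+8+4+18 = 42
Hub - S2 - S4 - S3 - S1: 12+8+19+18 = 57
Hub - S3 - S1 - S2 - S4: 14+18+5+8 = 45
Hub - S3 - S1 - S4 - S2: 14+18+4+8 = 44
… (10 more)
The minimum is 40.
One shortest path: Hub → S2 → S1 → S4 → S3.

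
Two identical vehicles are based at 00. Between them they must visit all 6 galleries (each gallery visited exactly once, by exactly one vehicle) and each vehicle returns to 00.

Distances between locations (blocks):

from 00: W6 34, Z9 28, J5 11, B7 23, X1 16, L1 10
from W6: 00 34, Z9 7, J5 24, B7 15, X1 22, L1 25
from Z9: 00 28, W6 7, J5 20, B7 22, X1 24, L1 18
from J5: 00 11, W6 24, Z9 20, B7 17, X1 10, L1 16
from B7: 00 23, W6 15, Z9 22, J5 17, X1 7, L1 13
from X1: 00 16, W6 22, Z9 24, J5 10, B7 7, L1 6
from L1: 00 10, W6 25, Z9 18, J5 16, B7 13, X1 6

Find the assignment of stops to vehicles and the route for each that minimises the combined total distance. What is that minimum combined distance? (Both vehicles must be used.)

95 blocks — the smallest possible combined total.

Check every non-empty split of the stops between the two vehicles; for each half take its own optimal tour:
  {W6} + {Z9, J5, B7, X1, L1}: 68 + 76 = 144
  {Z9} + {W6, J5, B7, X1, L1}: 56 + 73 = 129
  {W6, Z9} + {J5, B7, X1, L1}: 69 + 51 = 120
  {J5} + {W6, Z9, B7, X1, L1}: 22 + 73 = 95
  {W6, J5} + {Z9, B7, X1, L1}: 69 + 73 = 142
  {Z9, J5} + {W6, B7, X1, L1}: 59 + 72 = 131
  … (31 splits in total)
Best: vehicle 1 00 → J5 → 00 = 22; vehicle 2 00 → Z9 → W6 → B7 → X1 → L1 → 00 = 73; combined 95.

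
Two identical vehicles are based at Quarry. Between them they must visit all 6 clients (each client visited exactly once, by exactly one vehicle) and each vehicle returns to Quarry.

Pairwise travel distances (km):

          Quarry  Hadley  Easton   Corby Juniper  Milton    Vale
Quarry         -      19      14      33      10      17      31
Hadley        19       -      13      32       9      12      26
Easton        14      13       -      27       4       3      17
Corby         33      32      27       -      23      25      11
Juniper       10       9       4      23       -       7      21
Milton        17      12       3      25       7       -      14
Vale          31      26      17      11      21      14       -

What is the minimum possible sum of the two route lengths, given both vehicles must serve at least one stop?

There are 2^5 − 1 = 31 ways to divide the 6 stops into two non-empty groups. For each, the best each vehicle can do is its own shortest tour through its group:
  {Hadley} + {Easton, Corby, Juniper, Milton, Vale}: 38 + 75 = 113
  {Easton} + {Hadley, Corby, Juniper, Milton, Vale}: 28 + 89 = 117
  {Hadley, Easton} + {Corby, Juniper, Milton, Vale}: 46 + 75 = 121
  {Corby} + {Hadley, Easton, Juniper, Milton, Vale}: 66 + 76 = 142
  {Hadley, Corby} + {Easton, Juniper, Milton, Vale}: 84 + 62 = 146
  {Easton, Corby} + {Hadley, Juniper, Milton, Vale}: 74 + 76 = 150
  … (31 splits in total)
Best: vehicle 1 Quarry → Hadley → Quarry = 38; vehicle 2 Quarry → Easton → Milton → Vale → Corby → Juniper → Quarry = 75; combined 113.

Minimum combined distance: 113 km.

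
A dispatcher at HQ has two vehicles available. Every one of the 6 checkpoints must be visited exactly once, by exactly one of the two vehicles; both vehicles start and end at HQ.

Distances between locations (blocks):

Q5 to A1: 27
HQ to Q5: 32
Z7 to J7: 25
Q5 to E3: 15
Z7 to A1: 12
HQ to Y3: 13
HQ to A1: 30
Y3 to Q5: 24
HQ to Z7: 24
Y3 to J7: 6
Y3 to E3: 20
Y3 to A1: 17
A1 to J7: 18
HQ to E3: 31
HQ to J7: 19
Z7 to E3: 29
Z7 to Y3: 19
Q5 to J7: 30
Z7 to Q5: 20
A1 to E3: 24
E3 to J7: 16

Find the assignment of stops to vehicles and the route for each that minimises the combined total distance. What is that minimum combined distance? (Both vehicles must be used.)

There are 2^5 − 1 = 31 ways to divide the 6 stops into two non-empty groups. For each, the best each vehicle can do is its own shortest tour through its group:
  {Z7} + {Y3, Q5, A1, E3, J7}: 48 + 107 = 155
  {Y3} + {Z7, Q5, A1, E3, J7}: 26 + 112 = 138
  {Z7, Y3} + {Q5, A1, E3, J7}: 56 + 107 = 163
  {Q5} + {Z7, Y3, A1, E3, J7}: 64 + 95 = 159
  {Z7, Q5} + {Y3, A1, E3, J7}: 76 + 89 = 165
  {Y3, Q5} + {Z7, A1, E3, J7}: 69 + 95 = 164
  … (31 splits in total)
Best: vehicle 1 HQ → Y3 → HQ = 26; vehicle 2 HQ → A1 → Z7 → Q5 → E3 → J7 → HQ = 112; combined 138.

138 blocks — the smallest possible combined total.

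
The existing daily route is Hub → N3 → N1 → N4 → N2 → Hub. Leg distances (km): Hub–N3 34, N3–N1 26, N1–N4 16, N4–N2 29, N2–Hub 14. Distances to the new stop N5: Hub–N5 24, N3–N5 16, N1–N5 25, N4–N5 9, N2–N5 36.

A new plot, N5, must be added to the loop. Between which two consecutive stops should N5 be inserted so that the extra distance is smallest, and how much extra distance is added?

+6 km — insert N5 between Hub and N3.

Insertion cost between consecutive stops i–j is d(i,N5) + d(N5,j) − d(i,j):
  between Hub and N3: 24 + 16 − 34 = 6
  between N3 and N1: 16 + 25 − 26 = 15
  between N1 and N4: 25 + 9 − 16 = 18
  between N4 and N2: 9 + 36 − 29 = 16
  between N2 and Hub: 36 + 24 − 14 = 46
Cheapest insertion is between Hub and N3, adding 6.
New total = 119 + 6 = 125.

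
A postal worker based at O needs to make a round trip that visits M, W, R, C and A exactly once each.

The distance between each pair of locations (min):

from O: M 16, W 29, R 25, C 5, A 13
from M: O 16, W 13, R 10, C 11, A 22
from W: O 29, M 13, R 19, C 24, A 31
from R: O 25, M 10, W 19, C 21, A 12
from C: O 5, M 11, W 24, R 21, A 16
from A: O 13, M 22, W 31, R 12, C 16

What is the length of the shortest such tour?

There are 60 distinct closed tours to check (reversals are equivalent).
O - M - W - R - C - A - O: 16+13+19+21+16+13 = 98
O - M - W - R - A - C - O: 16+13+19+12+16+5 = 81
O - M - W - C - R - A - O: 16+13+24+21+12+13 = 99
O - M - W - C - A - R - O: 16+13+24+16+12+25 = 106
O - M - W - A - R - C - O: 16+13+31+12+21+5 = 98
O - M - W - A - C - R - O: 16+13+31+16+21+25 = 122
O - M - R - W - C - A - O: 16+10+19+24+16+13 = 98
O - M - R - W - A - C - O: 16+10+19+31+16+5 = 97
O - M - R - C - W - A - O: 16+10+21+24+31+13 = 115
O - M - R - C - A - W - O: 16+10+21+16+31+29 = 123
O - M - R - A - W - C - O: 16+10+12+31+24+5 = 98
O - M - R - A - C - W - O: 16+10+12+16+24+29 = 107
O - M - C - W - R - A - O: 16+11+24+19+12+13 = 95
O - M - C - W - A - R - O: 16+11+24+31+12+25 = 119
… (46 more)
O - C - M - W - R - A - O: 5+11+13+19+12+13 = 73  ← best
The minimum is 73.
One optimal route: O → C → M → W → R → A → O (or its reverse).

73 min — the shortest possible round trip.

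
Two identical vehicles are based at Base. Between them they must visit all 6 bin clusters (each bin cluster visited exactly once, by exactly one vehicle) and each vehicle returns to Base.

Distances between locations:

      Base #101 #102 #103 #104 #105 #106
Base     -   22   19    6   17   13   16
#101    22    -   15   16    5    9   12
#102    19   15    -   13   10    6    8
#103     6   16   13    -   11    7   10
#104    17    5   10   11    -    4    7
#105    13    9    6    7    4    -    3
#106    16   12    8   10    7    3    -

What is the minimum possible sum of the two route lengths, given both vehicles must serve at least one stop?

Minimum combined distance: 73.

Try each way of splitting the stops between the two vehicles (each non-empty) and, for each split, find the best tour for each vehicle:
  {#101} + {#102, #103, #104, #105, #106}: 44 + 51 = 95
  {#102} + {#101, #103, #104, #105, #106}: 38 + 50 = 88
  {#101, #102} + {#103, #104, #105, #106}: 56 + 40 = 96
  {#103} + {#101, #102, #104, #105, #106}: 12 + 61 = 73
  {#101, #103} + {#102, #104, #105, #106}: 44 + 51 = 95
  {#102, #103} + {#101, #104, #105, #106}: 38 + 50 = 88
  … (31 splits in total)
Best: vehicle 1 Base → #103 → Base = 12; vehicle 2 Base → #101 → #104 → #102 → #106 → #105 → Base = 61; combined 73.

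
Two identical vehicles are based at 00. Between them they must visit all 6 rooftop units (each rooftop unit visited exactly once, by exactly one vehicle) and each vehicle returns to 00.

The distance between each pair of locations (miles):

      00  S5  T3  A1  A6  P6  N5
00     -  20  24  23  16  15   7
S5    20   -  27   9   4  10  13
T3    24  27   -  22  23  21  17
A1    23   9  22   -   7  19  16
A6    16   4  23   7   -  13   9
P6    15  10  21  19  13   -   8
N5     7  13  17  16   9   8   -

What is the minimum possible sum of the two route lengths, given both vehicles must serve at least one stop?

Minimum combined distance: 96 miles.

Check every non-empty split of the stops between the two vehicles; for each half take its own optimal tour:
  {S5} + {T3, A1, A6, P6, N5}: 40 + 81 = 121
  {T3} + {S5, A1, A6, P6, N5}: 48 + 57 = 105
  {S5, T3} + {A1, A6, P6, N5}: 71 + 57 = 128
  {A1} + {S5, T3, A6, P6, N5}: 46 + 75 = 121
  {S5, A1} + {T3, A6, P6, N5}: 52 + 74 = 126
  {T3, A1} + {S5, A6, P6, N5}: 69 + 45 = 114
  … (31 splits in total)
  {S5, T3, A1, A6, P6} + {N5}: 82 + 14 = 96  ← best
Best: vehicle 1 00 → T3 → A1 → A6 → S5 → P6 → 00 = 82; vehicle 2 00 → N5 → 00 = 14; combined 96.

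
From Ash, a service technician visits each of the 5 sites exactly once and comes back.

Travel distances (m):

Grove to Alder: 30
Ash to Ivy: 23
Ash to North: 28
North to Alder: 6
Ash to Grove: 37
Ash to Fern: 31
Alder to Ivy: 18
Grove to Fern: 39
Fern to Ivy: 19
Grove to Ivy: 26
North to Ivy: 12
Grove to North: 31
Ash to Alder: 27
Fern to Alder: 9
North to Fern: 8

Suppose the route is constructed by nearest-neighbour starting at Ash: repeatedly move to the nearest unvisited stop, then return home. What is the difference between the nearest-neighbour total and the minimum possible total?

Excess over optimum: 7 m.

Ash: Ivy=23, Alder=27, North=28, Fern=31, Grove=37 ⇒ Ivy
Ivy: North=12, Alder=18, Fern=19, Grove=26 ⇒ North
North: Alder=6, Fern=8, Grove=31 ⇒ Alder
Alder: Fern=9, Grove=30 ⇒ Fern
Fern: Grove=39 ⇒ Grove
NN route Ash → Ivy → North → Alder → Fern → Grove → Ash costs 126.
Optimal: Ash → Grove → Alder → Fern → North → Ivy → Ash costs 119 (by enumerating all 60 distinct tours).
Excess = 126 − 119 = 7.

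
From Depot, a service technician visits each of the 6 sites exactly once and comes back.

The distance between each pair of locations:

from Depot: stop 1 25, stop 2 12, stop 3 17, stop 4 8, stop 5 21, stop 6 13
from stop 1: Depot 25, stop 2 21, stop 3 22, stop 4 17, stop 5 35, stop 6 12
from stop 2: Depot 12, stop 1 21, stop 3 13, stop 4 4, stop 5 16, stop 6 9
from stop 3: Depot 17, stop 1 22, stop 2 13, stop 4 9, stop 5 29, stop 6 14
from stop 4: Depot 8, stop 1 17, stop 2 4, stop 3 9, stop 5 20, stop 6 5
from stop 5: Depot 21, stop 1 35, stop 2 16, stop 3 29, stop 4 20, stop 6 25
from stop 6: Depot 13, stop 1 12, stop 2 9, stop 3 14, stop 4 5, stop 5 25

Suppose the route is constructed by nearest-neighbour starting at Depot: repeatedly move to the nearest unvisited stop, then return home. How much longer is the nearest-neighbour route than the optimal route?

Excess over optimum: 8.

From Depot: stop 4=8, stop 2=12, stop 6=13, stop 3=17, stop 5=21, stop 1=25 → choose stop 4 (8).
From stop 4: stop 2=4, stop 6=5, stop 3=9, stop 1=17, stop 5=20 → choose stop 2 (4).
From stop 2: stop 6=9, stop 3=13, stop 5=16, stop 1=21 → choose stop 6 (9).
From stop 6: stop 1=12, stop 3=14, stop 5=25 → choose stop 1 (12).
From stop 1: stop 3=22, stop 5=35 → choose stop 3 (22).
From stop 3: stop 5=29 → choose stop 5 (29).
NN route Depot → stop 4 → stop 2 → stop 6 → stop 1 → stop 3 → stop 5 → Depot costs 105.
Optimal: Depot → stop 3 → stop 1 → stop 6 → stop 4 → stop 2 → stop 5 → Depot costs 97 (by enumerating all 360 distinct tours).
Excess = 105 − 97 = 8.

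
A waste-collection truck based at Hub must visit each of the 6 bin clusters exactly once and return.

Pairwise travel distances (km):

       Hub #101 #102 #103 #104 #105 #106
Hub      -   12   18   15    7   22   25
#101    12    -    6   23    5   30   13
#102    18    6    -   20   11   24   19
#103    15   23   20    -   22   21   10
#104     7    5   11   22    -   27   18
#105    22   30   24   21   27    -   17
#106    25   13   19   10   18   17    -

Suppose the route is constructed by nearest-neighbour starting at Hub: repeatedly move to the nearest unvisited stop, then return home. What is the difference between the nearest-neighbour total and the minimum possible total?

The nearest-neighbour route is 6 km longer than optimal.

From Hub: #104=7, #101=12, #103=15, #102=18, #105=22, #106=25 → choose #104 (7).
From #104: #101=5, #102=11, #106=18, #103=22, #105=27 → choose #101 (5).
From #101: #102=6, #106=13, #103=23, #105=30 → choose #102 (6).
From #102: #106=19, #103=20, #105=24 → choose #106 (19).
From #106: #103=10, #105=17 → choose #103 (10).
From #103: #105=21 → choose #105 (21).
NN route Hub → #104 → #101 → #102 → #106 → #103 → #105 → Hub costs 90.
Optimal: Hub → #103 → #106 → #105 → #102 → #101 → #104 → Hub costs 84 (by enumerating all 360 distinct tours).
Excess = 90 − 84 = 6.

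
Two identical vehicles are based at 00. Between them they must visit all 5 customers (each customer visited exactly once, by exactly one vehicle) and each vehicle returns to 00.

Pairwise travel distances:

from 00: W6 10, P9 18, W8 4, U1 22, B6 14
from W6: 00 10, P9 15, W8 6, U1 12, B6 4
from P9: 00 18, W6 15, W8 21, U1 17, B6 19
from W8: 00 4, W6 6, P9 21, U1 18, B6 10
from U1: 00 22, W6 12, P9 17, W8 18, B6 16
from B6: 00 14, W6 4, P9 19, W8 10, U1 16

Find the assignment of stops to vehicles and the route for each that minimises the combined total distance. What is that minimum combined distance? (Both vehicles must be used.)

Minimum combined distance: 73.

Try each way of splitting the stops between the two vehicles (each non-empty) and, for each split, find the best tour for each vehicle:
  {W6} + {P9, W8, U1, B6}: 20 + 65 = 85
  {P9} + {W6, W8, U1, B6}: 36 + 52 = 88
  {W6, P9} + {W8, U1, B6}: 43 + 52 = 95
  {W8} + {W6, P9, U1, B6}: 8 + 65 = 73
  {W6, W8} + {P9, U1, B6}: 20 + 65 = 85
  {P9, W8} + {W6, U1, B6}: 43 + 52 = 95
  … (15 splits in total)
Best: vehicle 1 00 → W8 → 00 = 8; vehicle 2 00 → W6 → B6 → U1 → P9 → 00 = 65; combined 73.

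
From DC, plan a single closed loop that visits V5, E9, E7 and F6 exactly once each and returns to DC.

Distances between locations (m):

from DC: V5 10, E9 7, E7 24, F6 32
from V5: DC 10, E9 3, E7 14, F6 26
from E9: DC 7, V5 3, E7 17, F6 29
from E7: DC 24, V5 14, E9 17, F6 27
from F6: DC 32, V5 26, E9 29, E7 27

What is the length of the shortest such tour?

There are 12 distinct closed tours to check (reversals are equivalent).
DC→V5→E9→E7→F6→DC: 10+3+17+27+32 = 89
DC→V5→E9→F6→E7→DC: 10+3+29+27+24 = 93
DC→V5→E7→E9→F6→DC: 10+14+17+29+32 = 102
DC→V5→E7→F6→E9→DC: 10+14+27+29+7 = 87
DC→V5→F6→E9→E7→DC: 10+26+29+17+24 = 106
DC→V5→F6→E7→E9→DC: 10+26+27+17+7 = 87
DC→E9→V5→E7→F6→DC: 7+3+14+27+32 = 83
DC→E9→V5→F6→E7→DC: 7+3+26+27+24 = 87
DC→E9→E7→V5→F6→DC: 7+17+14+26+32 = 96
DC→E9→F6→V5→E7→DC: 7+29+26+14+24 = 100
DC→E7→V5→E9→F6→DC: 24+14+3+29+32 = 102
DC→E7→E9→V5→F6→DC: 24+17+3+26+32 = 102
The minimum is 83.
One optimal route: DC → E9 → V5 → E7 → F6 → DC (or its reverse).

Minimum total distance: 83 m.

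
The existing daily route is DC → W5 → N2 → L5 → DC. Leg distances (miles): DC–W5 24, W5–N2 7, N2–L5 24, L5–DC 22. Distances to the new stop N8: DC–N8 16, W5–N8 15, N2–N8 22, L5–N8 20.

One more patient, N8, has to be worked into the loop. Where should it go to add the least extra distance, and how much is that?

Insertion cost between consecutive stops i–j is d(i,N8) + d(N8,j) − d(i,j):
  between DC and W5: 16 + 15 − 24 = 7
  between W5 and N2: 15 + 22 − 7 = 30
  between N2 and L5: 22 + 20 − 24 = 18
  between L5 and DC: 20 + 16 − 22 = 14
Cheapest insertion is between DC and W5, adding 7.
New total = 77 + 7 = 84.

Adding 7 miles by placing N8 on the DC–W5 leg.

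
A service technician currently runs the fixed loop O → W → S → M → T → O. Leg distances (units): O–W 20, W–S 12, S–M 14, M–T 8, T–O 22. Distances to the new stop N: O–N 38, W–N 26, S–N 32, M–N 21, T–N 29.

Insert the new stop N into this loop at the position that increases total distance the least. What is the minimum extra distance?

+39 — insert N between S and M.

Insertion cost between consecutive stops i–j is d(i,N) + d(N,j) − d(i,j):
  between O and W: 38 + 26 − 20 = 44
  between W and S: 26 + 32 − 12 = 46
  between S and M: 32 + 21 − 14 = 39
  between M and T: 21 + 29 − 8 = 42
  between T and O: 29 + 38 − 22 = 45
Cheapest insertion is between S and M, adding 39.
New total = 76 + 39 = 115.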